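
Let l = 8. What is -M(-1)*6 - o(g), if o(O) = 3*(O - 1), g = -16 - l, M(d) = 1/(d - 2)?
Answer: 77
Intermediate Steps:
M(d) = 1/(-2 + d)
g = -24 (g = -16 - 1*8 = -16 - 8 = -24)
o(O) = -3 + 3*O (o(O) = 3*(-1 + O) = -3 + 3*O)
-M(-1)*6 - o(g) = -1/(-2 - 1)*6 - (-3 + 3*(-24)) = -1/(-3)*6 - (-3 - 72) = -1*(-⅓)*6 - 1*(-75) = (⅓)*6 + 75 = 2 + 75 = 77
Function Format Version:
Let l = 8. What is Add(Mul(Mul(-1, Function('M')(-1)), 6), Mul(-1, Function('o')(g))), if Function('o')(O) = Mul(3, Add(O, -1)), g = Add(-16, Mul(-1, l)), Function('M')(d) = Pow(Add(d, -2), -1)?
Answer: 77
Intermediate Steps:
Function('M')(d) = Pow(Add(-2, d), -1)
g = -24 (g = Add(-16, Mul(-1, 8)) = Add(-16, -8) = -24)
Function('o')(O) = Add(-3, Mul(3, O)) (Function('o')(O) = Mul(3, Add(-1, O)) = Add(-3, Mul(3, O)))
Add(Mul(Mul(-1, Function('M')(-1)), 6), Mul(-1, Function('o')(g))) = Add(Mul(Mul(-1, Pow(Add(-2, -1), -1)), 6), Mul(-1, Add(-3, Mul(3, -24)))) = Add(Mul(Mul(-1, Pow(-3, -1)), 6), Mul(-1, Add(-3, -72))) = Add(Mul(Mul(-1, Rational(-1, 3)), 6), Mul(-1, -75)) = Add(Mul(Rational(1, 3), 6), 75) = Add(2, 75) = 77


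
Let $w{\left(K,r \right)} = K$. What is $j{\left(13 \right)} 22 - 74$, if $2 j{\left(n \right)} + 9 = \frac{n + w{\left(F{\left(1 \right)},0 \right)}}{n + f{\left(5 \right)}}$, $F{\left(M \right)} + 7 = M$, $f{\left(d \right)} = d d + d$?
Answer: $- \frac{7362}{43} \approx -171.21$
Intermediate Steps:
$f{\left(d \right)} = d + d^{2}$ ($f{\left(d \right)} = d^{2} + d = d + d^{2}$)
$F{\left(M \right)} = -7 + M$
$j{\left(n \right)} = - \frac{9}{2} + \frac{-6 + n}{2 \left(30 + n\right)}$ ($j{\left(n \right)} = - \frac{9}{2} + \frac{\left(n + \left(-7 + 1\right)\right) \frac{1}{n + 5 \left(1 + 5\right)}}{2} = - \frac{9}{2} + \frac{\left(n - 6\right) \frac{1}{n + 5 \cdot 6}}{2} = - \frac{9}{2} + \frac{\left(-6 + n\right) \frac{1}{n + 30}}{2} = - \frac{9}{2} + \frac{\left(-6 + n\right) \frac{1}{30 + n}}{2} = - \frac{9}{2} + \frac{\frac{1}{30 + n} \left(-6 + n\right)}{2} = - \frac{9}{2} + \frac{-6 + n}{2 \left(30 + n\right)}$)
$j{\left(13 \right)} 22 - 74 = \frac{2 \left(-69 - 26\right)}{30 + 13} \cdot 22 - 74 = \frac{2 \left(-69 - 26\right)}{43} \cdot 22 - 74 = 2 \cdot \frac{1}{43} \left(-95\right) 22 - 74 = \left(- \frac{190}{43}\right) 22 - 74 = - \frac{4180}{43} - 74 = - \frac{7362}{43}$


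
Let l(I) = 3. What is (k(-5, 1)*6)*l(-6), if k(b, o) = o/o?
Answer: 18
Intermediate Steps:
k(b, o) = 1
(k(-5, 1)*6)*l(-6) = (1*6)*3 = 6*3 = 18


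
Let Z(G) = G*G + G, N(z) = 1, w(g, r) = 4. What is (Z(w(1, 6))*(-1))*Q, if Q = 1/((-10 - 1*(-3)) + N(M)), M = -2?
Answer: 10/3 ≈ 3.3333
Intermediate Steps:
Z(G) = G + G² (Z(G) = G² + G = G + G²)
Q = -⅙ (Q = 1/((-10 - 1*(-3)) + 1) = 1/((-10 + 3) + 1) = 1/(-7 + 1) = 1/(-6) = -⅙ ≈ -0.16667)
(Z(w(1, 6))*(-1))*Q = ((4*(1 + 4))*(-1))*(-⅙) = ((4*5)*(-1))*(-⅙) = (20*(-1))*(-⅙) = -20*(-⅙) = 10/3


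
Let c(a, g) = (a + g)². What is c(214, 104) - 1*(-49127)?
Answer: 150251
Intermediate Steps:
c(214, 104) - 1*(-49127) = (214 + 104)² - 1*(-49127) = 318² + 49127 = 101124 + 49127 = 150251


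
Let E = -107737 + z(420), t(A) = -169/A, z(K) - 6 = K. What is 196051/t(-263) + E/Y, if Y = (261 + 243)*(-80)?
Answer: 2078974307719/6814080 ≈ 3.0510e+5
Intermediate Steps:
z(K) = 6 + K
E = -107311 (E = -107737 + (6 + 420) = -107737 + 426 = -107311)
Y = -40320 (Y = 504*(-80) = -40320)
196051/t(-263) + E/Y = 196051/((-169/(-263))) - 107311/(-40320) = 196051/((-169*(-1/263))) - 107311*(-1/40320) = 196051/(169/263) + 107311/40320 = 196051*(263/169) + 107311/40320 = 51561413/169 + 107311/40320 = 2078974307719/6814080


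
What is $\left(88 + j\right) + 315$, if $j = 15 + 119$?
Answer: $537$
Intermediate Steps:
$j = 134$
$\left(88 + j\right) + 315 = \left(88 + 134\right) + 315 = 222 + 315 = 537$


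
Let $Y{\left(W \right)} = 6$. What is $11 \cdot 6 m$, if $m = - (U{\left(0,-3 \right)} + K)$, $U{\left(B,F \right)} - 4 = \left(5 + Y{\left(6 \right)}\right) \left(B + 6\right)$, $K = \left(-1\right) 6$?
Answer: $-4224$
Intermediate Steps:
$K = -6$
$U{\left(B,F \right)} = 70 + 11 B$ ($U{\left(B,F \right)} = 4 + \left(5 + 6\right) \left(B + 6\right) = 4 + 11 \left(6 + B\right) = 4 + \left(66 + 11 B\right) = 70 + 11 B$)
$m = -64$ ($m = - (\left(70 + 11 \cdot 0\right) - 6) = - (\left(70 + 0\right) - 6) = - (70 - 6) = \left(-1\right) 64 = -64$)
$11 \cdot 6 m = 11 \cdot 6 \left(-64\right) = 66 \left(-64\right) = -4224$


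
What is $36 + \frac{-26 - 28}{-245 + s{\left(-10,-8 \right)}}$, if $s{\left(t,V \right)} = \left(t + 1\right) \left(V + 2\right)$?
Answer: $\frac{6930}{191} \approx 36.283$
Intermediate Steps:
$s{\left(t,V \right)} = \left(1 + t\right) \left(2 + V\right)$
$36 + \frac{-26 - 28}{-245 + s{\left(-10,-8 \right)}} = 36 + \frac{-26 - 28}{-245 + \left(2 - 8 + 2 \left(-10\right) - -80\right)} = 36 - \frac{54}{-245 + \left(2 - 8 - 20 + 80\right)} = 36 - \frac{54}{-245 + 54} = 36 - \frac{54}{-191} = 36 - - \frac{54}{191} = 36 + \frac{54}{191} = \frac{6930}{191}$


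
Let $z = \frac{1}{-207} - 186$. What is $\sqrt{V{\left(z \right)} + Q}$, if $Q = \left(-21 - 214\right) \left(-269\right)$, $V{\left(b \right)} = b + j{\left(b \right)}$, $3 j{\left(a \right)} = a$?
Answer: $\frac{\sqrt{2698072707}}{207} \approx 250.93$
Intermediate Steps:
$j{\left(a \right)} = \frac{a}{3}$
$z = - \frac{38503}{207}$ ($z = - \frac{1}{207} - 186 = - \frac{38503}{207} \approx -186.0$)
$V{\left(b \right)} = \frac{4 b}{3}$ ($V{\left(b \right)} = b + \frac{b}{3} = \frac{4 b}{3}$)
$Q = 63215$ ($Q = \left(-235\right) \left(-269\right) = 63215$)
$\sqrt{V{\left(z \right)} + Q} = \sqrt{\frac{4}{3} \left(- \frac{38503}{207}\right) + 63215} = \sqrt{- \frac{154012}{621} + 63215} = \sqrt{\frac{39102503}{621}} = \frac{\sqrt{2698072707}}{207}$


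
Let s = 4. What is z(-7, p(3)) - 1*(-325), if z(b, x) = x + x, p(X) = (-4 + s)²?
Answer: 325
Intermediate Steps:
p(X) = 0 (p(X) = (-4 + 4)² = 0² = 0)
z(b, x) = 2*x
z(-7, p(3)) - 1*(-325) = 2*0 - 1*(-325) = 0 + 325 = 325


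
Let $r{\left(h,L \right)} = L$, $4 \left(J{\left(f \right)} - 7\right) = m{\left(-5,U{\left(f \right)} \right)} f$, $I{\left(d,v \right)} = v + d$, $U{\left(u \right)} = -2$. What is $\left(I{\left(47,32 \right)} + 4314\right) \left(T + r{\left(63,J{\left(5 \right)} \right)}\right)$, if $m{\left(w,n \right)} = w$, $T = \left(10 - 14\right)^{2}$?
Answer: $\frac{294331}{4} \approx 73583.0$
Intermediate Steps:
$T = 16$ ($T = \left(-4\right)^{2} = 16$)
$I{\left(d,v \right)} = d + v$
$J{\left(f \right)} = 7 - \frac{5 f}{4}$ ($J{\left(f \right)} = 7 + \frac{\left(-5\right) f}{4} = 7 - \frac{5 f}{4}$)
$\left(I{\left(47,32 \right)} + 4314\right) \left(T + r{\left(63,J{\left(5 \right)} \right)}\right) = \left(\left(47 + 32\right) + 4314\right) \left(16 + \left(7 - \frac{25}{4}\right)\right) = \left(79 + 4314\right) \left(16 + \left(7 - \frac{25}{4}\right)\right) = 4393 \left(16 + \frac{3}{4}\right) = 4393 \cdot \frac{67}{4} = \frac{294331}{4}$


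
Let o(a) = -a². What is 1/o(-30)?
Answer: -1/900 ≈ -0.0011111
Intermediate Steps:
1/o(-30) = 1/(-1*(-30)²) = 1/(-1*900) = 1/(-900) = -1/900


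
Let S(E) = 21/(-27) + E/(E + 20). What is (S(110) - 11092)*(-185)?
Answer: 240084860/117 ≈ 2.0520e+6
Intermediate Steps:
S(E) = -7/9 + E/(20 + E) (S(E) = 21*(-1/27) + E/(20 + E) = -7/9 + E/(20 + E))
(S(110) - 11092)*(-185) = (2*(-70 + 110)/(9*(20 + 110)) - 11092)*(-185) = ((2/9)*40/130 - 11092)*(-185) = ((2/9)*(1/130)*40 - 11092)*(-185) = (8/117 - 11092)*(-185) = -1297756/117*(-185) = 240084860/117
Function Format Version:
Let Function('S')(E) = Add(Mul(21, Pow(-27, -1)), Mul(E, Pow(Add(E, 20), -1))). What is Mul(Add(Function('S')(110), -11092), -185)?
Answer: Rational(240084860, 117) ≈ 2.0520e+6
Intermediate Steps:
Function('S')(E) = Add(Rational(-7, 9), Mul(E, Pow(Add(20, E), -1))) (Function('S')(E) = Add(Mul(21, Rational(-1, 27)), Mul(E, Pow(Add(20, E), -1))) = Add(Rational(-7, 9), Mul(E, Pow(Add(20, E), -1))))
Mul(Add(Function('S')(110), -11092), -185) = Mul(Add(Mul(Rational(2, 9), Pow(Add(20, 110), -1), Add(-70, 110)), -11092), -185) = Mul(Add(Mul(Rational(2, 9), Pow(130, -1), 40), -11092), -185) = Mul(Add(Mul(Rational(2, 9), Rational(1, 130), 40), -11092), -185) = Mul(Add(Rational(8, 117), -11092), -185) = Mul(Rational(-1297756, 117), -185) = Rational(240084860, 117)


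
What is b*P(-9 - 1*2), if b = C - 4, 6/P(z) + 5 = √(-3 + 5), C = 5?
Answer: -30/23 - 6*√2/23 ≈ -1.6733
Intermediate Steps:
P(z) = 6/(-5 + √2) (P(z) = 6/(-5 + √(-3 + 5)) = 6/(-5 + √2))
b = 1 (b = 5 - 4 = 1)
b*P(-9 - 1*2) = 1*(-30/23 - 6*√2/23) = -30/23 - 6*√2/23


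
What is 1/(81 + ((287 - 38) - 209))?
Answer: 1/121 ≈ 0.0082645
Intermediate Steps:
1/(81 + ((287 - 38) - 209)) = 1/(81 + (249 - 209)) = 1/(81 + 40) = 1/121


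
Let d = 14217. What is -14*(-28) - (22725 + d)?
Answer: -36550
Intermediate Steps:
-14*(-28) - (22725 + d) = -14*(-28) - (22725 + 14217) = 392 - 1*36942 = 392 - 36942 = -36550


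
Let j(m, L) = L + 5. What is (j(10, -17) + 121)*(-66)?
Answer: -7194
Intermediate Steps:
j(m, L) = 5 + L
(j(10, -17) + 121)*(-66) = ((5 - 17) + 121)*(-66) = (-12 + 121)*(-66) = 109*(-66) = -7194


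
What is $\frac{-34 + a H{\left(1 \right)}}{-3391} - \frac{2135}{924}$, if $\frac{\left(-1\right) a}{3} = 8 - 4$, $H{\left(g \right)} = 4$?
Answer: $- \frac{1023431}{447612} \approx -2.2864$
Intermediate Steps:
$a = -12$ ($a = - 3 \left(8 - 4\right) = \left(-3\right) 4 = -12$)
$\frac{-34 + a H{\left(1 \right)}}{-3391} - \frac{2135}{924} = \frac{-34 - 48}{-3391} - \frac{2135}{924} = \left(-34 - 48\right) \left(- \frac{1}{3391}\right) - \frac{305}{132} = \left(-82\right) \left(- \frac{1}{3391}\right) - \frac{305}{132} = \frac{82}{3391} - \frac{305}{132} = - \frac{1023431}{447612}$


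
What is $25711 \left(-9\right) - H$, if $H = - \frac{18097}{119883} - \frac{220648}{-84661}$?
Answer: $- \frac{2348589323437604}{10149414663} \approx -2.314 \cdot 10^{5}$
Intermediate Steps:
$H = \frac{24919834067}{10149414663}$ ($H = \left(-18097\right) \frac{1}{119883} - - \frac{220648}{84661} = - \frac{18097}{119883} + \frac{220648}{84661} = \frac{24919834067}{10149414663} \approx 2.4553$)
$25711 \left(-9\right) - H = 25711 \left(-9\right) - \frac{24919834067}{10149414663} = -231399 - \frac{24919834067}{10149414663} = - \frac{2348589323437604}{10149414663}$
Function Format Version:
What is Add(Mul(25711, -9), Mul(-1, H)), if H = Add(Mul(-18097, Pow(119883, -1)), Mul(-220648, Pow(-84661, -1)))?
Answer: Rational(-2348589323437604, 10149414663) ≈ -2.3140e+5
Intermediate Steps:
H = Rational(24919834067, 10149414663) (H = Add(Mul(-18097, Rational(1, 119883)), Mul(-220648, Rational(-1, 84661))) = Add(Rational(-18097, 119883), Rational(220648, 84661)) = Rational(24919834067, 10149414663) ≈ 2.4553)
Add(Mul(25711, -9), Mul(-1, H)) = Add(Mul(25711, -9), Mul(-1, Rational(24919834067, 10149414663))) = Add(-231399, Rational(-24919834067, 10149414663)) = Rational(-2348589323437604, 10149414663)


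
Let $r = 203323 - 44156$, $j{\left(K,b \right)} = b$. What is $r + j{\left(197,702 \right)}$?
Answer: $159869$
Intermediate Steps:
$r = 159167$ ($r = 203323 - 44156 = 159167$)
$r + j{\left(197,702 \right)} = 159167 + 702 = 159869$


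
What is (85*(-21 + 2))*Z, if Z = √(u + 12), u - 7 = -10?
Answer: -4845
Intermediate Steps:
u = -3 (u = 7 - 10 = -3)
Z = 3 (Z = √(-3 + 12) = √9 = 3)
(85*(-21 + 2))*Z = (85*(-21 + 2))*3 = (85*(-19))*3 = -1615*3 = -4845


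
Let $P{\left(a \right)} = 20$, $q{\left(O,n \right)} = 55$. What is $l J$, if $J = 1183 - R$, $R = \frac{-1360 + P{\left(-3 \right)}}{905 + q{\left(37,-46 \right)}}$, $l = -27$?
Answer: $- \frac{511659}{16} \approx -31979.0$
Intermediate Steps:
$R = - \frac{67}{48}$ ($R = \frac{-1360 + 20}{905 + 55} = - \frac{1340}{960} = \left(-1340\right) \frac{1}{960} = - \frac{67}{48} \approx -1.3958$)
$J = \frac{56851}{48}$ ($J = 1183 - - \frac{67}{48} = 1183 + \frac{67}{48} = \frac{56851}{48} \approx 1184.4$)
$l J = \left(-27\right) \frac{56851}{48} = - \frac{511659}{16}$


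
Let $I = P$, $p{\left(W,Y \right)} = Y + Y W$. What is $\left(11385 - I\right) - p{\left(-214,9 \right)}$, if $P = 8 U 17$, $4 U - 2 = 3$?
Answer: $13132$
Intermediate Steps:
$U = \frac{5}{4}$ ($U = \frac{1}{2} + \frac{1}{4} \cdot 3 = \frac{1}{2} + \frac{3}{4} = \frac{5}{4} \approx 1.25$)
$p{\left(W,Y \right)} = Y + W Y$
$P = 170$ ($P = 8 \cdot \frac{5}{4} \cdot 17 = 10 \cdot 17 = 170$)
$I = 170$
$\left(11385 - I\right) - p{\left(-214,9 \right)} = \left(11385 - 170\right) - 9 \left(1 - 214\right) = \left(11385 - 170\right) - 9 \left(-213\right) = 11215 - -1917 = 11215 + 1917 = 13132$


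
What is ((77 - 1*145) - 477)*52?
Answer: -28340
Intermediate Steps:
((77 - 1*145) - 477)*52 = ((77 - 145) - 477)*52 = (-68 - 477)*52 = -545*52 = -28340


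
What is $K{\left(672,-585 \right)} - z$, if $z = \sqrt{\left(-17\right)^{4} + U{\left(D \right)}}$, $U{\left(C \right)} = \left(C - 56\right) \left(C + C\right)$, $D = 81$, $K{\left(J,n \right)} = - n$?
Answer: $585 - \sqrt{87571} \approx 289.08$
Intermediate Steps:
$U{\left(C \right)} = 2 C \left(-56 + C\right)$ ($U{\left(C \right)} = \left(-56 + C\right) 2 C = 2 C \left(-56 + C\right)$)
$z = \sqrt{87571}$ ($z = \sqrt{\left(-17\right)^{4} + 2 \cdot 81 \left(-56 + 81\right)} = \sqrt{83521 + 2 \cdot 81 \cdot 25} = \sqrt{83521 + 4050} = \sqrt{87571} \approx 295.92$)
$K{\left(672,-585 \right)} - z = \left(-1\right) \left(-585\right) - \sqrt{87571} = 585 - \sqrt{87571}$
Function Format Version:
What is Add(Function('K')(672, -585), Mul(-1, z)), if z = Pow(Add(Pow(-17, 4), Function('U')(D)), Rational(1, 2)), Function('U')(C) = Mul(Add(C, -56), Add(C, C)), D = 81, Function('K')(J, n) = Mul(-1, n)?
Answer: Add(585, Mul(-1, Pow(87571, Rational(1, 2)))) ≈ 289.08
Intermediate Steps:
Function('U')(C) = Mul(2, C, Add(-56, C)) (Function('U')(C) = Mul(Add(-56, C), Mul(2, C)) = Mul(2, C, Add(-56, C)))
z = Pow(87571, Rational(1, 2)) (z = Pow(Add(Pow(-17, 4), Mul(2, 81, Add(-56, 81))), Rational(1, 2)) = Pow(Add(83521, Mul(2, 81, 25)), Rational(1, 2)) = Pow(Add(83521, 4050), Rational(1, 2)) = Pow(87571, Rational(1, 2)) ≈ 295.92)
Add(Function('K')(672, -585), Mul(-1, z)) = Add(Mul(-1, -585), Mul(-1, Pow(87571, Rational(1, 2)))) = Add(585, Mul(-1, Pow(87571, Rational(1, 2))))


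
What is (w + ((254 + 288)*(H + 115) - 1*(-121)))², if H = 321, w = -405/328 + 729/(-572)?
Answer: 122977802906558276121/2199985216 ≈ 5.5899e+10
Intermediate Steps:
w = -117693/46904 (w = -405*1/328 + 729*(-1/572) = -405/328 - 729/572 = -117693/46904 ≈ -2.5092)
(w + ((254 + 288)*(H + 115) - 1*(-121)))² = (-117693/46904 + ((254 + 288)*(321 + 115) - 1*(-121)))² = (-117693/46904 + (542*436 + 121))² = (-117693/46904 + (236312 + 121))² = (-117693/46904 + 236433)² = (11089535739/46904)² = 122977802906558276121/2199985216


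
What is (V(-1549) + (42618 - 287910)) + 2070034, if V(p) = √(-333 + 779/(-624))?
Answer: 1824742 + I*√8134269/156 ≈ 1.8247e+6 + 18.282*I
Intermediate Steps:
V(p) = I*√8134269/156 (V(p) = √(-333 + 779*(-1/624)) = √(-333 - 779/624) = √(-208571/624) = I*√8134269/156)
(V(-1549) + (42618 - 287910)) + 2070034 = (I*√8134269/156 + (42618 - 287910)) + 2070034 = (I*√8134269/156 - 245292) + 2070034 = (-245292 + I*√8134269/156) + 2070034 = 1824742 + I*√8134269/156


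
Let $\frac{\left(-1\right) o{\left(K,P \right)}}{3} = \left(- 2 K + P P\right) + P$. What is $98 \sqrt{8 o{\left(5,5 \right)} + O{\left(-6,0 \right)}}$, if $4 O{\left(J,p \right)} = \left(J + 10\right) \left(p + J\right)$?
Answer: $882 i \sqrt{6} \approx 2160.4 i$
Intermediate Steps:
$O{\left(J,p \right)} = \frac{\left(10 + J\right) \left(J + p\right)}{4}$ ($O{\left(J,p \right)} = \frac{\left(J + 10\right) \left(p + J\right)}{4} = \frac{\left(10 + J\right) \left(J + p\right)}{4}$)
$o{\left(K,P \right)} = - 3 P - 3 P^{2} + 6 K$ ($o{\left(K,P \right)} = - 3 \left(\left(- 2 K + P P\right) + P\right) = - 3 \left(\left(- 2 K + P^{2}\right) + P\right) = - 3 \left(\left(P^{2} - 2 K\right) + P\right) = - 3 \left(P + P^{2} - 2 K\right) = - 3 P - 3 P^{2} + 6 K$)
$98 \sqrt{8 o{\left(5,5 \right)} + O{\left(-6,0 \right)}} = 98 \sqrt{8 \left(\left(-3\right) 5 - 3 \cdot 5^{2} + 6 \cdot 5\right) + \left(\frac{\left(-6\right)^{2}}{4} + \frac{5}{2} \left(-6\right) + \frac{5}{2} \cdot 0 + \frac{1}{4} \left(-6\right) 0\right)} = 98 \sqrt{8 \left(-15 - 75 + 30\right) + \left(\frac{1}{4} \cdot 36 - 15 + 0 + 0\right)} = 98 \sqrt{8 \left(-15 - 75 + 30\right) + \left(9 - 15 + 0 + 0\right)} = 98 \sqrt{8 \left(-60\right) - 6} = 98 \sqrt{-480 - 6} = 98 \sqrt{-486} = 98 \cdot 9 i \sqrt{6} = 882 i \sqrt{6}$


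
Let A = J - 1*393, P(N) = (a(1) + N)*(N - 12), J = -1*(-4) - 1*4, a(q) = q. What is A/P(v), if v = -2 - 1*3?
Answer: -393/68 ≈ -5.7794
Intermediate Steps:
J = 0 (J = 4 - 4 = 0)
v = -5 (v = -2 - 3 = -5)
P(N) = (1 + N)*(-12 + N) (P(N) = (1 + N)*(N - 12) = (1 + N)*(-12 + N))
A = -393 (A = 0 - 1*393 = 0 - 393 = -393)
A/P(v) = -393/(-12 + (-5)² - 11*(-5)) = -393/(-12 + 25 + 55) = -393/68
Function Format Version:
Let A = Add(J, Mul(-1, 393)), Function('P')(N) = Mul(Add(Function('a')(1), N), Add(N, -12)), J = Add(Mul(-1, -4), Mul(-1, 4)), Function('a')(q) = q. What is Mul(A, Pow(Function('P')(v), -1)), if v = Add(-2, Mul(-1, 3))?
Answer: Rational(-393, 68) ≈ -5.7794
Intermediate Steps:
J = 0 (J = Add(4, -4) = 0)
v = -5 (v = Add(-2, -3) = -5)
Function('P')(N) = Mul(Add(1, N), Add(-12, N)) (Function('P')(N) = Mul(Add(1, N), Add(N, -12)) = Mul(Add(1, N), Add(-12, N)))
A = -393 (A = Add(0, Mul(-1, 393)) = Add(0, -393) = -393)
Mul(A, Pow(Function('P')(v), -1)) = Mul(-393, Pow(Add(-12, Pow(-5, 2), Mul(-11, -5)), -1)) = Mul(-393, Pow(Add(-12, 25, 55), -1)) = Mul(-393, Pow(68, -1)) = Mul(-393, Rational(1, 68)) = Rational(-393, 68)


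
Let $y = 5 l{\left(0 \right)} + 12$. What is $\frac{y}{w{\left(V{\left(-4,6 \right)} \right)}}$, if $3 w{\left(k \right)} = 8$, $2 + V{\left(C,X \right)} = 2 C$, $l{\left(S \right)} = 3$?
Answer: $\frac{81}{8} \approx 10.125$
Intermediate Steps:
$V{\left(C,X \right)} = -2 + 2 C$
$w{\left(k \right)} = \frac{8}{3}$ ($w{\left(k \right)} = \frac{1}{3} \cdot 8 = \frac{8}{3}$)
$y = 27$ ($y = 5 \cdot 3 + 12 = 15 + 12 = 27$)
$\frac{y}{w{\left(V{\left(-4,6 \right)} \right)}} = \frac{27}{\frac{8}{3}} = 27 \cdot \frac{3}{8} = \frac{81}{8}$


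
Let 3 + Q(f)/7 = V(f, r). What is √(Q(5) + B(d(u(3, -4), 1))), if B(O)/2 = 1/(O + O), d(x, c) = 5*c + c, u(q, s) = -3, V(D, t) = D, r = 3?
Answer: √510/6 ≈ 3.7639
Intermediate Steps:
Q(f) = -21 + 7*f
d(x, c) = 6*c
B(O) = 1/O (B(O) = 2/(O + O) = 2/((2*O)) = 2*(1/(2*O)) = 1/O)
√(Q(5) + B(d(u(3, -4), 1))) = √((-21 + 7*5) + 1/(6*1)) = √((-21 + 35) + 1/6) = √(14 + ⅙) = √(85/6) = √510/6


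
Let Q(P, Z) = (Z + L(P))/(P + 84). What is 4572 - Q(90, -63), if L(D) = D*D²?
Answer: 22197/58 ≈ 382.71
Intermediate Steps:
L(D) = D³
Q(P, Z) = (Z + P³)/(84 + P) (Q(P, Z) = (Z + P³)/(P + 84) = (Z + P³)/(84 + P))
4572 - Q(90, -63) = 4572 - (-63 + 90³)/(84 + 90) = 4572 - (-63 + 729000)/174 = 4572 - 728937/174 = 4572 - 1*242979/58 = 4572 - 242979/58 = 22197/58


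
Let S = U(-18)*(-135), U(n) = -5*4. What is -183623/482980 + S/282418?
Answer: -25277197207/68201122820 ≈ -0.37063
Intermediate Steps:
U(n) = -20
S = 2700 (S = -20*(-135) = 2700)
-183623/482980 + S/282418 = -183623/482980 + 2700/282418 = -183623*1/482980 + 2700*(1/282418) = -183623/482980 + 1350/141209 = -25277197207/68201122820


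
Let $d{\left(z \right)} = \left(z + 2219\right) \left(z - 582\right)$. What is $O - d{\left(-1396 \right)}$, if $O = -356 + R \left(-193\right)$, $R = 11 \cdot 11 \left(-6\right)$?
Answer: $1767656$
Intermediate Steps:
$R = -726$ ($R = 121 \left(-6\right) = -726$)
$d{\left(z \right)} = \left(-582 + z\right) \left(2219 + z\right)$ ($d{\left(z \right)} = \left(2219 + z\right) \left(-582 + z\right) = \left(-582 + z\right) \left(2219 + z\right)$)
$O = 139762$ ($O = -356 - -140118 = -356 + 140118 = 139762$)
$O - d{\left(-1396 \right)} = 139762 - \left(-1291458 + \left(-1396\right)^{2} + 1637 \left(-1396\right)\right) = 139762 - \left(-1291458 + 1948816 - 2285252\right) = 139762 - -1627894 = 139762 + 1627894 = 1767656$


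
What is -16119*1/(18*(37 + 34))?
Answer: -1791/142 ≈ -12.613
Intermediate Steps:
-16119*1/(18*(37 + 34)) = -16119/(18*71) = -16119/1278 = -16119*1/1278 = -1791/142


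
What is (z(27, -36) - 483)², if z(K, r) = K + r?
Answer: 242064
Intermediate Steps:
(z(27, -36) - 483)² = ((27 - 36) - 483)² = (-9 - 483)² = (-492)² = 242064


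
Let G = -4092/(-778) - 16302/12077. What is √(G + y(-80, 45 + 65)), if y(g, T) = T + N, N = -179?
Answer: I*√8500534340541/361381 ≈ 8.0679*I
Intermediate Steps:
y(g, T) = -179 + T (y(g, T) = T - 179 = -179 + T)
G = 1412928/361381 (G = -4092*(-1/778) - 16302*1/12077 = 2046/389 - 1254/929 = 1412928/361381 ≈ 3.9098)
√(G + y(-80, 45 + 65)) = √(1412928/361381 + (-179 + (45 + 65))) = √(1412928/361381 + (-179 + 110)) = √(1412928/361381 - 69) = √(-23522361/361381) = I*√8500534340541/361381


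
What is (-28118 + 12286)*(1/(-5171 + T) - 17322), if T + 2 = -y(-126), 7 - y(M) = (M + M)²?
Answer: 3998721198266/14581 ≈ 2.7424e+8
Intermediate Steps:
y(M) = 7 - 4*M² (y(M) = 7 - (M + M)² = 7 - (2*M)² = 7 - 4*M²)
T = 63495 (T = -2 - (7 - 4*(-126)²) = -2 - (7 - 4*15876) = -2 - (7 - 63504) = -2 - 1*(-63497) = -2 + 63497 = 63495)
(-28118 + 12286)*(1/(-5171 + T) - 17322) = (-28118 + 12286)*(1/(-5171 + 63495) - 17322) = -15832*(1/58324 - 17322) = -15832*(-1010288327/58324) = 3998721198266/14581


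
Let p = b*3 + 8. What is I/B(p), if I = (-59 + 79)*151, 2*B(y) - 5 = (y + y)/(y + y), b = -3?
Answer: 3020/3 ≈ 1006.7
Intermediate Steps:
p = -1 (p = -3*3 + 8 = -9 + 8 = -1)
B(y) = 3 (B(y) = 5/2 + ((y + y)/(y + y))/2 = 5/2 + ((2*y)/((2*y)))/2 = 5/2 + ((2*y)*(1/(2*y)))/2 = 5/2 + (1/2)*1 = 5/2 + 1/2 = 3)
I = 3020 (I = 20*151 = 3020)
I/B(p) = 3020/3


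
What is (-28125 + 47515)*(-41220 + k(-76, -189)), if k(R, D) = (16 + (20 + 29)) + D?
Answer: -801660160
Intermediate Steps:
k(R, D) = 65 + D (k(R, D) = (16 + 49) + D = 65 + D)
(-28125 + 47515)*(-41220 + k(-76, -189)) = (-28125 + 47515)*(-41220 + (65 - 189)) = 19390*(-41220 - 124) = 19390*(-41344) = -801660160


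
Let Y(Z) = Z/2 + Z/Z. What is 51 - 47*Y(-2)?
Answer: 51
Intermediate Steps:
Y(Z) = 1 + Z/2 (Y(Z) = Z*(½) + 1 = Z/2 + 1 = 1 + Z/2)
51 - 47*Y(-2) = 51 - 47*(1 + (½)*(-2)) = 51 - 47*(1 - 1) = 51 - 47*0 = 51 + 0 = 51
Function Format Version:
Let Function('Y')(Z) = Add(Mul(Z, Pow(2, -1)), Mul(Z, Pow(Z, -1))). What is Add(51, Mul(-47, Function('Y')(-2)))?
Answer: 51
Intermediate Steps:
Function('Y')(Z) = Add(1, Mul(Rational(1, 2), Z)) (Function('Y')(Z) = Add(Mul(Z, Rational(1, 2)), 1) = Add(Mul(Rational(1, 2), Z), 1) = Add(1, Mul(Rational(1, 2), Z)))
Add(51, Mul(-47, Function('Y')(-2))) = Add(51, Mul(-47, Add(1, Mul(Rational(1, 2), -2)))) = Add(51, Mul(-47, Add(1, -1))) = Add(51, Mul(-47, 0)) = Add(51, 0) = 51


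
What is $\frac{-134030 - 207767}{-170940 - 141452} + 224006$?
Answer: $\frac{69978024149}{312392} \approx 2.2401 \cdot 10^{5}$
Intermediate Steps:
$\frac{-134030 - 207767}{-170940 - 141452} + 224006 = - \frac{341797}{-312392} + 224006 = \left(-341797\right) \left(- \frac{1}{312392}\right) + 224006 = \frac{341797}{312392} + 224006 = \frac{69978024149}{312392}$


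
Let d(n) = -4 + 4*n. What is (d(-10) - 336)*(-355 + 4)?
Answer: 133380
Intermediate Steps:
(d(-10) - 336)*(-355 + 4) = ((-4 + 4*(-10)) - 336)*(-355 + 4) = ((-4 - 40) - 336)*(-351) = (-44 - 336)*(-351) = -380*(-351) = 133380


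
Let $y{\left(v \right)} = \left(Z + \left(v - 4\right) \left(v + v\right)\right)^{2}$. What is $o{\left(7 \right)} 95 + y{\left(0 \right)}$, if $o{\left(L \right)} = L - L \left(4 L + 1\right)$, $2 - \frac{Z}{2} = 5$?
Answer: $-18584$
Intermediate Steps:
$Z = -6$ ($Z = 4 - 10 = -6$)
$y{\left(v \right)} = \left(-6 + 2 v \left(-4 + v\right)\right)^{2}$ ($y{\left(v \right)} = \left(-6 + \left(v - 4\right) \left(v + v\right)\right)^{2} = \left(-6 + \left(-4 + v\right) 2 v\right)^{2} = \left(-6 + 2 v \left(-4 + v\right)\right)^{2}$)
$o{\left(L \right)} = L - L \left(1 + 4 L\right)$
$o{\left(7 \right)} 95 + y{\left(0 \right)} = - 4 \cdot 7^{2} \cdot 95 + 4 \left(3 - 0^{2} + 4 \cdot 0\right)^{2} = \left(-4\right) 49 \cdot 95 + 4 \left(3 - 0 + 0\right)^{2} = \left(-196\right) 95 + 4 \left(3 + 0 + 0\right)^{2} = -18620 + 4 \cdot 3^{2} = -18620 + 4 \cdot 9 = -18620 + 36 = -18584$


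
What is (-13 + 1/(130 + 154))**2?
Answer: 13623481/80656 ≈ 168.91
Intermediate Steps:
(-13 + 1/(130 + 154))**2 = (-13 + 1/284)**2 = (-3691/284)**2 = 13623481/80656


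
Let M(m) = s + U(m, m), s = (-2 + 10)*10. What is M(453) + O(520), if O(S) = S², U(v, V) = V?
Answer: 270933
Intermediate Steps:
s = 80 (s = 8*10 = 80)
M(m) = 80 + m
M(453) + O(520) = (80 + 453) + 520² = 533 + 270400 = 270933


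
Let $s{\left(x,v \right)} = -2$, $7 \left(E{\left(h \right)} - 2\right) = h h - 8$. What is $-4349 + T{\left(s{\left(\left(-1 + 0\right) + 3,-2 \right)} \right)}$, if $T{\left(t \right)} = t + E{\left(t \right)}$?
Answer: $- \frac{30447}{7} \approx -4349.6$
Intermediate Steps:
$E{\left(h \right)} = \frac{6}{7} + \frac{h^{2}}{7}$ ($E{\left(h \right)} = 2 + \frac{h h - 8}{7} = 2 + \frac{h^{2} - 8}{7} = 2 + \frac{-8 + h^{2}}{7} = 2 + \left(- \frac{8}{7} + \frac{h^{2}}{7}\right) = \frac{6}{7} + \frac{h^{2}}{7}$)
$T{\left(t \right)} = \frac{6}{7} + t + \frac{t^{2}}{7}$ ($T{\left(t \right)} = t + \left(\frac{6}{7} + \frac{t^{2}}{7}\right) = \frac{6}{7} + t + \frac{t^{2}}{7}$)
$-4349 + T{\left(s{\left(\left(-1 + 0\right) + 3,-2 \right)} \right)} = -4349 + \left(\frac{6}{7} - 2 + \frac{\left(-2\right)^{2}}{7}\right) = -4349 + \left(\frac{6}{7} - 2 + \frac{1}{7} \cdot 4\right) = -4349 + \left(\frac{6}{7} - 2 + \frac{4}{7}\right) = -4349 - \frac{4}{7} = - \frac{30447}{7}$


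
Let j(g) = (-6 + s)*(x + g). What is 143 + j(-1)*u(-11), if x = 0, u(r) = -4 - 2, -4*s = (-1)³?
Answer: 217/2 ≈ 108.50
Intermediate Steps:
s = ¼ (s = -¼*(-1)³ = -¼*(-1) = ¼ ≈ 0.25000)
u(r) = -6
j(g) = -23*g/4 (j(g) = (-6 + ¼)*(0 + g) = -23*g/4)
143 + j(-1)*u(-11) = 143 - 23/4*(-1)*(-6) = 143 + (23/4)*(-6) = 143 - 69/2 = 217/2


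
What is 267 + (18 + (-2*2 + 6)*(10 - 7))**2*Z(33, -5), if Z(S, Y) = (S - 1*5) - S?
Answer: -2613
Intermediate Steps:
Z(S, Y) = -5 (Z(S, Y) = (S - 5) - S = (-5 + S) - S = -5)
267 + (18 + (-2*2 + 6)*(10 - 7))**2*Z(33, -5) = 267 + (18 + (-2*2 + 6)*(10 - 7))**2*(-5) = 267 + (18 + (-4 + 6)*3)**2*(-5) = 267 + (18 + 2*3)**2*(-5) = 267 + (18 + 6)**2*(-5) = 267 + 24**2*(-5) = 267 + 576*(-5) = 267 - 2880 = -2613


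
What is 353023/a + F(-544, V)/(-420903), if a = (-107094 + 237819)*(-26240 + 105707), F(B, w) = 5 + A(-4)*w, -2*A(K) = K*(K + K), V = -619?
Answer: -543858782354/23134796601525 ≈ -0.023508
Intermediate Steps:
A(K) = -K² (A(K) = -K*(K + K)/2 = -K*2*K/2 = -K²)
F(B, w) = 5 - 16*w (F(B, w) = 5 + (-1*(-4)²)*w = 5 + (-1*16)*w = 5 - 16*w)
a = 10388323575 (a = 130725*79467 = 10388323575)
353023/a + F(-544, V)/(-420903) = 353023/10388323575 + (5 - 16*(-619))/(-420903) = 353023*(1/10388323575) + (5 + 9904)*(-1/420903) = 353023/10388323575 + 9909*(-1/420903) = 353023/10388323575 - 367/15589 = -543858782354/23134796601525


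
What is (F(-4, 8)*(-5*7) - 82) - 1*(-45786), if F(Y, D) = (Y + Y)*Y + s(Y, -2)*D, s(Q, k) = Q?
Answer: 45704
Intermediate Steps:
F(Y, D) = 2*Y² + D*Y (F(Y, D) = (Y + Y)*Y + Y*D = (2*Y)*Y + D*Y = 2*Y² + D*Y)
(F(-4, 8)*(-5*7) - 82) - 1*(-45786) = ((-4*(8 + 2*(-4)))*(-5*7) - 82) - 1*(-45786) = (-4*(8 - 8)*(-35) - 82) + 45786 = (-4*0*(-35) - 82) + 45786 = (0*(-35) - 82) + 45786 = (0 - 82) + 45786 = -82 + 45786 = 45704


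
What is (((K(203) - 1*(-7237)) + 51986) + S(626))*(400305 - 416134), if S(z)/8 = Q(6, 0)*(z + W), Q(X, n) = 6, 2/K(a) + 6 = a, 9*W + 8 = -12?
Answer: -834126994283/591 ≈ -1.4114e+9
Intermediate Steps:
W = -20/9 (W = -8/9 + (1/9)*(-12) = -8/9 - 4/3 = -20/9 ≈ -2.2222)
K(a) = 2/(-6 + a)
S(z) = -320/3 + 48*z (S(z) = 8*(6*(z - 20/9)) = 8*(6*(-20/9 + z)) = 8*(-40/3 + 6*z) = -320/3 + 48*z)
(((K(203) - 1*(-7237)) + 51986) + S(626))*(400305 - 416134) = (((2/(-6 + 203) - 1*(-7237)) + 51986) + (-320/3 + 48*626))*(400305 - 416134) = (((2/197 + 7237) + 51986) + (-320/3 + 30048))*(-15829) = (((2*(1/197) + 7237) + 51986) + 89824/3)*(-15829) = (((2/197 + 7237) + 51986) + 89824/3)*(-15829) = ((1425691/197 + 51986) + 89824/3)*(-15829) = (11666933/197 + 89824/3)*(-15829) = (52696127/591)*(-15829) = -834126994283/591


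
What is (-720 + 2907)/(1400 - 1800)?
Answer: -2187/400 ≈ -5.4675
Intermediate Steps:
(-720 + 2907)/(1400 - 1800) = 2187/(-400) = 2187*(-1/400) = -2187/400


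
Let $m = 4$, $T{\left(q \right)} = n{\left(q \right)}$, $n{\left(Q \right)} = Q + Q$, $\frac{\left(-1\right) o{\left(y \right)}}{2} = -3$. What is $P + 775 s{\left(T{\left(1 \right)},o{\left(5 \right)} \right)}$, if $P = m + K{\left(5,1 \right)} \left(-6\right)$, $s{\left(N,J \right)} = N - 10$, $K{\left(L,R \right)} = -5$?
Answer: $-6166$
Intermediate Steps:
$o{\left(y \right)} = 6$ ($o{\left(y \right)} = \left(-2\right) \left(-3\right) = 6$)
$n{\left(Q \right)} = 2 Q$
$T{\left(q \right)} = 2 q$
$s{\left(N,J \right)} = -10 + N$
$P = 34$ ($P = 4 - -30 = 4 + 30 = 34$)
$P + 775 s{\left(T{\left(1 \right)},o{\left(5 \right)} \right)} = 34 + 775 \left(-10 + 2 \cdot 1\right) = 34 + 775 \left(-10 + 2\right) = 34 + 775 \left(-8\right) = 34 - 6200 = -6166$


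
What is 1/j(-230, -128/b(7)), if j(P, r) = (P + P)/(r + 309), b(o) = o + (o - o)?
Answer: -407/644 ≈ -0.63199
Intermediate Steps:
b(o) = o (b(o) = o + 0 = o)
j(P, r) = 2*P/(309 + r) (j(P, r) = (2*P)/(309 + r) = 2*P/(309 + r))
1/j(-230, -128/b(7)) = 1/(2*(-230)/(309 - 128/7)) = 1/(2*(-230)/(2035/7)) = 1/(2*(-230)*(7/2035)) = 1/(-644/407) = -407/644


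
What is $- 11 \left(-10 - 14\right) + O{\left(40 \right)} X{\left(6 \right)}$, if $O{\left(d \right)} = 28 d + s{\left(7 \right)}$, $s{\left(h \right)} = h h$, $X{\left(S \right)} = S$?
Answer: $7278$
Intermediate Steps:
$s{\left(h \right)} = h^{2}$
$O{\left(d \right)} = 49 + 28 d$ ($O{\left(d \right)} = 28 d + 7^{2} = 28 d + 49 = 49 + 28 d$)
$- 11 \left(-10 - 14\right) + O{\left(40 \right)} X{\left(6 \right)} = - 11 \left(-10 - 14\right) + \left(49 + 28 \cdot 40\right) 6 = \left(-11\right) \left(-24\right) + \left(49 + 1120\right) 6 = 264 + 1169 \cdot 6 = 264 + 7014 = 7278$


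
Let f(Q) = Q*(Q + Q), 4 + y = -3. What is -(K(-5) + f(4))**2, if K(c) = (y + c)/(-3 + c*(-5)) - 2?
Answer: -104976/121 ≈ -867.57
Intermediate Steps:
y = -7 (y = -4 - 3 = -7)
K(c) = -2 + (-7 + c)/(-3 - 5*c) (K(c) = (-7 + c)/(-3 + c*(-5)) - 2 = (-7 + c)/(-3 - 5*c) - 2 = -2 + (-7 + c)/(-3 - 5*c))
f(Q) = 2*Q**2 (f(Q) = Q*(2*Q) = 2*Q**2)
-(K(-5) + f(4))**2 = -((1 - 11*(-5))/(3 + 5*(-5)) + 2*4**2)**2 = -((1 + 55)/(3 - 25) + 2*16)**2 = -(56/(-22) + 32)**2 = -(-1/22*56 + 32)**2 = -(-28/11 + 32)**2 = -(324/11)**2 = -1*104976/121 = -104976/121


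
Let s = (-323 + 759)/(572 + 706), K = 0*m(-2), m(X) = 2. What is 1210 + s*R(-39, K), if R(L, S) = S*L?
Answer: 1210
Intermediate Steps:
K = 0 (K = 0*2 = 0)
s = 218/639 (s = 436/1278 = 436*(1/1278) = 218/639 ≈ 0.34116)
R(L, S) = L*S
1210 + s*R(-39, K) = 1210 + 218*(-39*0)/639 = 1210 + (218/639)*0 = 1210 + 0 = 1210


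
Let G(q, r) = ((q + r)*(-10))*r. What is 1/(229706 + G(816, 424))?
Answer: -1/5027894 ≈ -1.9889e-7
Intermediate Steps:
G(q, r) = r*(-10*q - 10*r) (G(q, r) = (-10*q - 10*r)*r = r*(-10*q - 10*r))
1/(229706 + G(816, 424)) = 1/(229706 - 10*424*(816 + 424)) = 1/(229706 - 10*424*1240) = 1/(229706 - 5257600) = 1/(-5027894) = -1/5027894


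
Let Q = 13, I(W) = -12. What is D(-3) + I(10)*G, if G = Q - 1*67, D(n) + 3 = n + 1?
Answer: 643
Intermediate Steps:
D(n) = -2 + n (D(n) = -3 + (n + 1) = -3 + (1 + n) = -2 + n)
G = -54 (G = 13 - 1*67 = 13 - 67 = -54)
D(-3) + I(10)*G = (-2 - 3) - 12*(-54) = -5 + 648 = 643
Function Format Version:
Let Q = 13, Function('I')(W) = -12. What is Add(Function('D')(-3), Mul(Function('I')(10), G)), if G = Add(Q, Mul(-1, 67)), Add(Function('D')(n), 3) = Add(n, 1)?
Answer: 643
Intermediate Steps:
Function('D')(n) = Add(-2, n) (Function('D')(n) = Add(-3, Add(n, 1)) = Add(-3, Add(1, n)) = Add(-2, n))
G = -54 (G = Add(13, Mul(-1, 67)) = Add(13, -67) = -54)
Add(Function('D')(-3), Mul(Function('I')(10), G)) = Add(Add(-2, -3), Mul(-12, -54)) = Add(-5, 648) = 643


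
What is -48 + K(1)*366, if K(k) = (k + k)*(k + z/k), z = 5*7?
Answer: 26304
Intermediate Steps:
z = 35
K(k) = 2*k*(k + 35/k) (K(k) = (k + k)*(k + 35/k) = (2*k)*(k + 35/k) = 2*k*(k + 35/k))
-48 + K(1)*366 = -48 + (70 + 2*1²)*366 = -48 + (70 + 2*1)*366 = -48 + (70 + 2)*366 = -48 + 72*366 = -48 + 26352 = 26304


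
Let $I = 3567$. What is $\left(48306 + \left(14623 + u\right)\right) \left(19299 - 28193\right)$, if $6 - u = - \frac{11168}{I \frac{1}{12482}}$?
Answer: $- \frac{3236420948174}{3567} \approx -9.0732 \cdot 10^{8}$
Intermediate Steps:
$u = \frac{139420378}{3567}$ ($u = 6 - - \frac{11168}{3567 \cdot \frac{1}{12482}} = 6 - - \frac{11168}{\frac{3567}{12482}} = 6 - \left(-11168\right) \frac{12482}{3567} = 6 - - \frac{139398976}{3567} = 6 + \frac{139398976}{3567} = \frac{139420378}{3567} \approx 39086.0$)
$\left(48306 + \left(14623 + u\right)\right) \left(19299 - 28193\right) = \left(48306 + \left(14623 + \frac{139420378}{3567}\right)\right) \left(19299 - 28193\right) = \left(48306 + \frac{191580619}{3567}\right) \left(-8894\right) = \frac{363888121}{3567} \left(-8894\right) = - \frac{3236420948174}{3567}$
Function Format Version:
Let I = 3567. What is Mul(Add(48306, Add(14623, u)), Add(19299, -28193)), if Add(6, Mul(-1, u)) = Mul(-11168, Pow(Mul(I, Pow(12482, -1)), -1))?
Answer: Rational(-3236420948174, 3567) ≈ -9.0732e+8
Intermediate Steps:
u = Rational(139420378, 3567) (u = Add(6, Mul(-1, Mul(-11168, Pow(Mul(3567, Pow(12482, -1)), -1)))) = Add(6, Mul(-1, Mul(-11168, Pow(Mul(3567, Rational(1, 12482)), -1)))) = Add(6, Mul(-1, Mul(-11168, Pow(Rational(3567, 12482), -1)))) = Add(6, Mul(-1, Mul(-11168, Rational(12482, 3567)))) = Add(6, Mul(-1, Rational(-139398976, 3567))) = Add(6, Rational(139398976, 3567)) = Rational(139420378, 3567) ≈ 39086.)
Mul(Add(48306, Add(14623, u)), Add(19299, -28193)) = Mul(Add(48306, Add(14623, Rational(139420378, 3567))), Add(19299, -28193)) = Mul(Add(48306, Rational(191580619, 3567)), -8894) = Mul(Rational(363888121, 3567), -8894) = Rational(-3236420948174, 3567)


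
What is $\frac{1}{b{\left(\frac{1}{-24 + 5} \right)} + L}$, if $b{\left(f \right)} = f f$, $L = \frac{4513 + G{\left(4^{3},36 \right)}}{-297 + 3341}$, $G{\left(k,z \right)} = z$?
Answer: $\frac{1098884}{1645233} \approx 0.66792$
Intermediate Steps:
$L = \frac{4549}{3044}$ ($L = \frac{4513 + 36}{-297 + 3341} = \frac{4549}{3044} \approx 1.4944$)
$b{\left(f \right)} = f^{2}$
$\frac{1}{b{\left(\frac{1}{-24 + 5} \right)} + L} = \frac{1}{\left(\frac{1}{-24 + 5}\right)^{2} + \frac{4549}{3044}} = \frac{1}{\left(\frac{1}{-19}\right)^{2} + \frac{4549}{3044}} = \frac{1}{\left(- \frac{1}{19}\right)^{2} + \frac{4549}{3044}} = \frac{1}{\frac{1}{361} + \frac{4549}{3044}} = \frac{1}{\frac{1645233}{1098884}} = \frac{1098884}{1645233}$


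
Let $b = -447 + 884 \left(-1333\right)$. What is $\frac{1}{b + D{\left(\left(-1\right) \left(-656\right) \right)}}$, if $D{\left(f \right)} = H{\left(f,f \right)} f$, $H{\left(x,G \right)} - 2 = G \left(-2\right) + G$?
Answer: $- \frac{1}{1607843} \approx -6.2195 \cdot 10^{-7}$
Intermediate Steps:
$H{\left(x,G \right)} = 2 - G$ ($H{\left(x,G \right)} = 2 + \left(G \left(-2\right) + G\right) = 2 + \left(- 2 G + G\right) = 2 - G$)
$D{\left(f \right)} = f \left(2 - f\right)$ ($D{\left(f \right)} = \left(2 - f\right) f = f \left(2 - f\right)$)
$b = -1178819$ ($b = -447 - 1178372 = -1178819$)
$\frac{1}{b + D{\left(\left(-1\right) \left(-656\right) \right)}} = \frac{1}{-1178819 + \left(-1\right) \left(-656\right) \left(2 - \left(-1\right) \left(-656\right)\right)} = \frac{1}{-1178819 + 656 \left(2 - 656\right)} = \frac{1}{-1178819 + 656 \left(-654\right)} = \frac{1}{-1178819 - 429024} = \frac{1}{-1607843} = - \frac{1}{1607843}$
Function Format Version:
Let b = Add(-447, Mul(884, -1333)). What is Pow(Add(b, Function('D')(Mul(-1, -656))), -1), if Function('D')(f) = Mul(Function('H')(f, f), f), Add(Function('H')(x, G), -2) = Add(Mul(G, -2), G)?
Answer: Rational(-1, 1607843) ≈ -6.2195e-7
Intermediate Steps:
Function('H')(x, G) = Add(2, Mul(-1, G)) (Function('H')(x, G) = Add(2, Add(Mul(G, -2), G)) = Add(2, Add(Mul(-2, G), G)) = Add(2, Mul(-1, G)))
Function('D')(f) = Mul(f, Add(2, Mul(-1, f))) (Function('D')(f) = Mul(Add(2, Mul(-1, f)), f) = Mul(f, Add(2, Mul(-1, f))))
b = -1178819 (b = Add(-447, -1178372) = -1178819)
Pow(Add(b, Function('D')(Mul(-1, -656))), -1) = Pow(Add(-1178819, Mul(Mul(-1, -656), Add(2, Mul(-1, Mul(-1, -656))))), -1) = Pow(Add(-1178819, Mul(656, Add(2, Mul(-1, 656)))), -1) = Pow(Add(-1178819, Mul(656, Add(2, -656))), -1) = Pow(Add(-1178819, Mul(656, -654)), -1) = Pow(Add(-1178819, -429024), -1) = Pow(-1607843, -1) = Rational(-1, 1607843)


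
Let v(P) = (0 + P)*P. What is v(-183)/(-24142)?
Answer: -33489/24142 ≈ -1.3872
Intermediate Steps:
v(P) = P² (v(P) = P*P = P²)
v(-183)/(-24142) = (-183)²/(-24142) = 33489*(-1/24142) = -33489/24142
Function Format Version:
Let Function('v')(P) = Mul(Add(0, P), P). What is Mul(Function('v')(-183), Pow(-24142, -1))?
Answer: Rational(-33489, 24142) ≈ -1.3872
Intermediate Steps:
Function('v')(P) = Pow(P, 2) (Function('v')(P) = Mul(P, P) = Pow(P, 2))
Mul(Function('v')(-183), Pow(-24142, -1)) = Mul(Pow(-183, 2), Pow(-24142, -1)) = Mul(33489, Rational(-1, 24142)) = Rational(-33489, 24142)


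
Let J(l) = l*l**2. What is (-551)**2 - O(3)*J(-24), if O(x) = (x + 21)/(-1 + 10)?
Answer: 340465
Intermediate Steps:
J(l) = l**3
O(x) = 7/3 + x/9 (O(x) = (21 + x)/9 = (21 + x)*(1/9) = 7/3 + x/9)
(-551)**2 - O(3)*J(-24) = (-551)**2 - (7/3 + (1/9)*3)*(-24)**3 = 303601 - (7/3 + 1/3)*(-13824) = 303601 - 8*(-13824)/3 = 303601 - 1*(-36864) = 303601 + 36864 = 340465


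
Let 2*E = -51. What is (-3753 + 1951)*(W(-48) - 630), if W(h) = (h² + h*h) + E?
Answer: -7122405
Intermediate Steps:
E = -51/2 (E = (½)*(-51) = -51/2 ≈ -25.500)
W(h) = -51/2 + 2*h² (W(h) = (h² + h*h) - 51/2 = (h² + h²) - 51/2 = 2*h² - 51/2 = -51/2 + 2*h²)
(-3753 + 1951)*(W(-48) - 630) = (-3753 + 1951)*((-51/2 + 2*(-48)²) - 630) = -1802*((-51/2 + 2*2304) - 630) = -1802*((-51/2 + 4608) - 630) = -1802*(9165/2 - 630) = -1802*7905/2 = -7122405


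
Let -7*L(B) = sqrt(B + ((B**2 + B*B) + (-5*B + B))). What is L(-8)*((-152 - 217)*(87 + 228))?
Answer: 33210*sqrt(38) ≈ 2.0472e+5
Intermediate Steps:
L(B) = -sqrt(-3*B + 2*B**2)/7 (L(B) = -sqrt(B + ((B**2 + B*B) + (-5*B + B)))/7 = -sqrt(B + ((B**2 + B**2) - 4*B))/7 = -sqrt(B + (2*B**2 - 4*B))/7 = -sqrt(B + (-4*B + 2*B**2))/7 = -sqrt(-3*B + 2*B**2)/7)
L(-8)*((-152 - 217)*(87 + 228)) = (-2*sqrt(38)/7)*((-152 - 217)*(87 + 228)) = (-2*sqrt(38)/7)*(-369*315) = -2*sqrt(38)/7*(-116235) = 33210*sqrt(38)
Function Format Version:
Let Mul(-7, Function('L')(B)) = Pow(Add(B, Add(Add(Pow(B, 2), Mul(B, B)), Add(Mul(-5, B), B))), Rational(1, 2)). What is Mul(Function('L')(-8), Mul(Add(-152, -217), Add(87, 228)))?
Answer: Mul(33210, Pow(38, Rational(1, 2))) ≈ 2.0472e+5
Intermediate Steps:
Function('L')(B) = Mul(Rational(-1, 7), Pow(Add(Mul(-3, B), Mul(2, Pow(B, 2))), Rational(1, 2))) (Function('L')(B) = Mul(Rational(-1, 7), Pow(Add(B, Add(Add(Pow(B, 2), Mul(B, B)), Add(Mul(-5, B), B))), Rational(1, 2))) = Mul(Rational(-1, 7), Pow(Add(B, Add(Add(Pow(B, 2), Pow(B, 2)), Mul(-4, B))), Rational(1, 2))) = Mul(Rational(-1, 7), Pow(Add(B, Add(Mul(2, Pow(B, 2)), Mul(-4, B))), Rational(1, 2))) = Mul(Rational(-1, 7), Pow(Add(B, Add(Mul(-4, B), Mul(2, Pow(B, 2)))), Rational(1, 2))) = Mul(Rational(-1, 7), Pow(Add(Mul(-3, B), Mul(2, Pow(B, 2))), Rational(1, 2))))
Mul(Function('L')(-8), Mul(Add(-152, -217), Add(87, 228))) = Mul(Mul(Rational(-1, 7), Pow(Mul(-8, Add(-3, Mul(2, -8))), Rational(1, 2))), Mul(Add(-152, -217), Add(87, 228))) = Mul(Mul(Rational(-1, 7), Pow(Mul(-8, Add(-3, -16)), Rational(1, 2))), Mul(-369, 315)) = Mul(Mul(Rational(-1, 7), Pow(Mul(-8, -19), Rational(1, 2))), -116235) = Mul(Mul(Rational(-1, 7), Pow(152, Rational(1, 2))), -116235) = Mul(Mul(Rational(-1, 7), Mul(2, Pow(38, Rational(1, 2)))), -116235) = Mul(Mul(Rational(-2, 7), Pow(38, Rational(1, 2))), -116235) = Mul(33210, Pow(38, Rational(1, 2)))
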